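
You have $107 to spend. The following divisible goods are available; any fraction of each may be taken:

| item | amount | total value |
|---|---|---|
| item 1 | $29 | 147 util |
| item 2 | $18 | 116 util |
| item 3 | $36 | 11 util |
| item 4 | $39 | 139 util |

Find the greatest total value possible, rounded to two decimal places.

408.42

Take in order of value per unit:
- item 2 (116/18 per unit): all 18 → value 116, running total 116.00
- item 1 (147/29 per unit): all 29 → value 147, running total 263.00
- item 4 (139/39 per unit): all 39 → value 139, running total 402.00
- item 3 (11/36 per unit): 21 of 36 → value 21×11/36 = 6.4167, running total 408.42
Total 408.42.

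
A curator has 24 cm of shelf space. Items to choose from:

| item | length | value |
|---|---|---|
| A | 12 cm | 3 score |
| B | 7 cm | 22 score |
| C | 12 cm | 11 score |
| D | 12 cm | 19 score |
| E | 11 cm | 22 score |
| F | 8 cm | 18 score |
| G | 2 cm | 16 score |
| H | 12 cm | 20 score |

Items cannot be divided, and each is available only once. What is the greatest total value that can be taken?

60 score

Check high-value combinations within 24 cm:
- B+E+G: length 7+11+2=20, value 22+22+16=60
- B+G+H: length 7+2+12=21, value 22+16+20=58
- B+D+G: length 7+12+2=21, value 22+19+16=57
Best: 60 score.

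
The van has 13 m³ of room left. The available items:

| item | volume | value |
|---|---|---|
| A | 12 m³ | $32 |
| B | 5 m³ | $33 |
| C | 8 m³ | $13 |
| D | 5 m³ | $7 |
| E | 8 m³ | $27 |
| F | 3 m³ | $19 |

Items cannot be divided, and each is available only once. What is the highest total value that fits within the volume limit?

$60

This is a 0/1 knapsack; check combinations near the capacity.
- B+E: volume 5+8=13, value 33+27=60
- B+D+F: volume 5+5+3=13, value 33+7+19=59
- B+F: volume 5+3=8, value 33+19=52
- E+F: volume 8+3=11, value 27+19=46
- B+C: volume 5+8=13, value 33+13=46
Best: $60.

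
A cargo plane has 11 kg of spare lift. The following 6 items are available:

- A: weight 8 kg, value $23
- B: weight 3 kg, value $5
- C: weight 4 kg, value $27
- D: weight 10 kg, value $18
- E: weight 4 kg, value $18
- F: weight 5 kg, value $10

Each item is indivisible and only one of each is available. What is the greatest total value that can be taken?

This is a 0/1 knapsack; check combinations near the capacity.
- B+C+E: weight 3+4+4=11, value 5+27+18=50
- C+E: weight 4+4=8, value 27+18=45
- C+F: weight 4+5=9, value 27+10=37
- B+C: weight 3+4=7, value 5+27=32
- E+F: weight 4+5=9, value 18+10=28
Best: $50.

$50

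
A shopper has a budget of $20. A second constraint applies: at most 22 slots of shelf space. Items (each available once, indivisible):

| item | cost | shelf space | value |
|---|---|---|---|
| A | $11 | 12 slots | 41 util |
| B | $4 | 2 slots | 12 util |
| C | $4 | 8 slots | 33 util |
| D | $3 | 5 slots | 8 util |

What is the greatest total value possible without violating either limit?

Feasible sets respecting both limits:
- A+B+C: cost 19, shelf space 22, value 86
- A+C: cost 15, shelf space 20, value 74
- A+B+D: cost 18, shelf space 19, value 61
Best: 86 util.

86 util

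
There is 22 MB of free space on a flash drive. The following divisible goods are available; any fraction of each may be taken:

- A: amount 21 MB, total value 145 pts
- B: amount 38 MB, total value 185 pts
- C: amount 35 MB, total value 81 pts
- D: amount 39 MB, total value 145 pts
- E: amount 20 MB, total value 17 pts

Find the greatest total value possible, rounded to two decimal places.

Take in order of value per unit:
- A (145/21 per unit): all 21 → value 145, running total 145.00
- B (185/38 per unit): 1 of 38 → value 1×185/38 = 4.8684, running total 149.87
Total 149.87.

149.87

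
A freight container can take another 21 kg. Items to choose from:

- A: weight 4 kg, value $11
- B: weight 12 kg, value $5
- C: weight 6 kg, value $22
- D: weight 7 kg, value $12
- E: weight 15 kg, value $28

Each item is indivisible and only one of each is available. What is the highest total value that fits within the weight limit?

Check high-value combinations within 21 kg:
- C+E: weight 6+15=21, value 22+28=50
- A+C+D: weight 4+6+7=17, value 11+22+12=45
- A+E: weight 4+15=19, value 11+28=39
- C+D: weight 6+7=13, value 22+12=34
- A+C: weight 4+6=10, value 11+22=33
Best: $50.

$50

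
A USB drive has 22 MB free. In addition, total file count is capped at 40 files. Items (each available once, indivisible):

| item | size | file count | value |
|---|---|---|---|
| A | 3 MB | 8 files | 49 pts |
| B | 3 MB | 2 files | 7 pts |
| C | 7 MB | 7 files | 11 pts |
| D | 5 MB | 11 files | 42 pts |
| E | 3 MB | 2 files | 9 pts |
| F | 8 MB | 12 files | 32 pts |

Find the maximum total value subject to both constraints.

139 pts

Feasible sets respecting both limits:
- A+B+D+E+F: size 22, file count 35, value 139
- A+D+E+F: size 19, file count 33, value 132
- A+B+D+F: size 19, file count 33, value 130
- A+D+F: size 16, file count 31, value 123
Best: 139 pts.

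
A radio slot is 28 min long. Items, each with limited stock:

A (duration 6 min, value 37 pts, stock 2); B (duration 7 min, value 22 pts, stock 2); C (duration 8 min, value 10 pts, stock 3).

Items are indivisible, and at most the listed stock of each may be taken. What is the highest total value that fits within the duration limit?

118 pts

Best selections within duration 28 and stock limits:
- 2×A + 2×B: duration 26, value 118
- 2×A + 1×B + 1×C: duration 27, value 106
Best: 118 pts.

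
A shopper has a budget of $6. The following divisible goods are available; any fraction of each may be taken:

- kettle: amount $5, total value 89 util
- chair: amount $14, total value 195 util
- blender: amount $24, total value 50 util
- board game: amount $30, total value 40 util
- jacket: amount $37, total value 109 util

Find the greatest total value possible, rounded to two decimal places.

Take in order of value per unit:
- kettle (89/5 per unit): all 5 → value 89, running total 89.00
- chair (195/14 per unit): 1 of 14 → value 1×195/14 = 13.9286, running total 102.93
Total 102.93.

102.93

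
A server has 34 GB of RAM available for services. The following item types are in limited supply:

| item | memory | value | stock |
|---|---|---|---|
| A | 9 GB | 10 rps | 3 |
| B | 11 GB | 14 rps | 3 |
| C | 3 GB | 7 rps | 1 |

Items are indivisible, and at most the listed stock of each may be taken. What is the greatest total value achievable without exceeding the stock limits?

Top feasible selections:
- 1×A + 2×B + 1×C: memory 34, value 45
- 3×B: memory 33, value 42
- 2×A + 1×B + 1×C: memory 32, value 41
- 1×A + 2×B: memory 31, value 38
Best: 45 rps.

45 rps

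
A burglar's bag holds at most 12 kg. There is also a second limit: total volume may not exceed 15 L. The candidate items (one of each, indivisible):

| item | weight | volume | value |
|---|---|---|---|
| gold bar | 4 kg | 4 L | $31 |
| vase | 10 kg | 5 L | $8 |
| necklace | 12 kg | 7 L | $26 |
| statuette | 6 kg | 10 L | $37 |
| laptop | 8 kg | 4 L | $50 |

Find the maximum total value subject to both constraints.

Feasible sets respecting both limits:
- gold bar+laptop: weight 12, volume 8, value 81
- gold bar+statuette: weight 10, volume 14, value 68
- laptop: weight 8, volume 4, value 50
- statuette: weight 6, volume 10, value 37
Best: $81.

$81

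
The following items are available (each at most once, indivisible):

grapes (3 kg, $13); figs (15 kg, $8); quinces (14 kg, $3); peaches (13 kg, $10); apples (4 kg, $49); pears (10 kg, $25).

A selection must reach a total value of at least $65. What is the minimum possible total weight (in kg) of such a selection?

14

Subsets with value ≥ 65, sorted by total weight:
- apples+pears: weight 14, value 74
- grapes+apples+pears: weight 17, value 87
- grapes+peaches+apples: weight 20, value 72
Minimum weight: 14 kg.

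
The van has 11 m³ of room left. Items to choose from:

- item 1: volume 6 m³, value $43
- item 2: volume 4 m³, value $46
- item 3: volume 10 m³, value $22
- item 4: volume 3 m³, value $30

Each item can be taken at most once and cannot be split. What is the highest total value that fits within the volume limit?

This is a 0/1 knapsack; check combinations near the capacity.
- item 1+item 2: volume 6+4=10, value 43+46=89
- item 2+item 4: volume 4+3=7, value 46+30=76
- item 1+item 4: volume 6+3=9, value 43+30=73
- item 2: volume 4, value 46
- item 1: volume 6, value 43
Best: $89.

$89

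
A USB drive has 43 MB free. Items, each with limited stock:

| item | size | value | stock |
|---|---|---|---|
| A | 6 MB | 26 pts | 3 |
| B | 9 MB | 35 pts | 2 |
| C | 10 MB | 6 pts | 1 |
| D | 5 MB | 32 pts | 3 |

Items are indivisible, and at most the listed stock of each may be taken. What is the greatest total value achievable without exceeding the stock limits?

209 pts

Best selections within size 43 and stock limits:
- 3×A + 1×B + 3×D: size 42, value 209
- 1×A + 2×B + 3×D: size 39, value 192
- 2×A + 2×B + 2×D: size 40, value 186
- 2×A + 1×B + 3×D: size 36, value 183
Best: 209 pts.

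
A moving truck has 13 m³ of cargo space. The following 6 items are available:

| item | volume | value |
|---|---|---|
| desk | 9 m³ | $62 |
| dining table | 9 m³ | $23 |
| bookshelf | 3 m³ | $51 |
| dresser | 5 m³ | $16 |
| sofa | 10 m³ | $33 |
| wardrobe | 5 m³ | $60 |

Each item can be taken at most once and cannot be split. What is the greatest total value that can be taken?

$127

Check high-value combinations within 13 m³:
- bookshelf+dresser+wardrobe: volume 3+5+5=13, value 51+16+60=127
- desk+bookshelf: volume 9+3=12, value 62+51=113
- bookshelf+wardrobe: volume 3+5=8, value 51+60=111
- bookshelf+sofa: volume 3+10=13, value 51+33=84
Best: $127.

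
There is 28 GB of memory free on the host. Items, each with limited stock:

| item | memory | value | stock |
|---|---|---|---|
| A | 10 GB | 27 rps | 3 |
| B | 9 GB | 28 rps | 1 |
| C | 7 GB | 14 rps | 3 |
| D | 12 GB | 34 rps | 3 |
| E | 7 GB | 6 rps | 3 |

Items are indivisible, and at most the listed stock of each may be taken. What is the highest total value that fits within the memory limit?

76 rps

Top feasible selections:
- 1×B + 1×C + 1×D: memory 28, value 76
- 1×A + 1×B + 1×C: memory 26, value 69
- 2×D: memory 24, value 68
- 2×A + 1×C: memory 27, value 68
Best: 76 rps.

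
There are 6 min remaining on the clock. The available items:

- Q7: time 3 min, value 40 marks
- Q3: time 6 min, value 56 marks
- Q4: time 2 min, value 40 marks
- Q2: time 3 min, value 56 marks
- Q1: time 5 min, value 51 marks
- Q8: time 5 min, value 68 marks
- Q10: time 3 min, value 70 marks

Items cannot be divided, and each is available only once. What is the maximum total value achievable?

126 marks

Check high-value combinations within 6 min:
- Q2+Q10: time 3+3=6, value 56+70=126
- Q4+Q10: time 2+3=5, value 40+70=110
- Q7+Q10: time 3+3=6, value 40+70=110
Best: 126 marks.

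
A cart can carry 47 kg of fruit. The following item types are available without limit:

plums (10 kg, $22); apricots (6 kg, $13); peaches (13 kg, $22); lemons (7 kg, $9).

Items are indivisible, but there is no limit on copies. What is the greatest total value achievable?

$101

Best value-per-unit is plums at 22/10; filling with it alone gives 4×22 = 88.
Optimal mix: 4×plums + 1×apricots → weight 46, value 101.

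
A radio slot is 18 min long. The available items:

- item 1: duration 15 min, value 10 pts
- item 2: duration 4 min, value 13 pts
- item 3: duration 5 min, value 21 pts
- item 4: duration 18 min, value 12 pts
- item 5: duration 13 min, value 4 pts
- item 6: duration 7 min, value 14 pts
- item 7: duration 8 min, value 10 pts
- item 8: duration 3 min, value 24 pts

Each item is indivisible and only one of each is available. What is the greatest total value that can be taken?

59 pts

Check high-value combinations within 18 min:
- item 3+item 6+item 8: duration 5+7+3=15, value 21+14+24=59
- item 2+item 3+item 8: duration 4+5+3=12, value 13+21+24=58
- item 3+item 7+item 8: duration 5+8+3=16, value 21+10+24=55
Best: 59 pts.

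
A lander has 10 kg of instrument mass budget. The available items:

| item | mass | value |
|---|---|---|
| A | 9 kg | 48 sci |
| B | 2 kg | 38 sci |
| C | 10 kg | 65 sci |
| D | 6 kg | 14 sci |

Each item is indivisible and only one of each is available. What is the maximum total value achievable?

65 sci

Check high-value combinations within 10 kg:
- C: mass 10, value 65
- B+D: mass 2+6=8, value 38+14=52
- A: mass 9, value 48
- B: mass 2, value 38
- D: mass 6, value 14
Best: 65 sci.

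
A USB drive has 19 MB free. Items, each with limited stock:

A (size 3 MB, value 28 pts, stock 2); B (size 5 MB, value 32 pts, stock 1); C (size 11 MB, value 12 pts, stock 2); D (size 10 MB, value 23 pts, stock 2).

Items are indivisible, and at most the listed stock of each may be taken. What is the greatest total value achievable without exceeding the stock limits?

Top feasible selections:
- 2×A + 1×B: size 11, value 88
- 1×A + 1×B + 1×D: size 18, value 83
- 2×A + 1×D: size 16, value 79
Best: 88 pts.

88 pts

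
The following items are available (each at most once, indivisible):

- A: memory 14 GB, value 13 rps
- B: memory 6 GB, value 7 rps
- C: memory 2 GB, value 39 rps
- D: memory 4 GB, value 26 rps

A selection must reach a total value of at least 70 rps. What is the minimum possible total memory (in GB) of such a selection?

Subsets with value ≥ 70, sorted by total memory:
- B+C+D: memory 12, value 72
- A+C+D: memory 20, value 78
- A+B+C+D: memory 26, value 85
Minimum memory: 12 GB.

12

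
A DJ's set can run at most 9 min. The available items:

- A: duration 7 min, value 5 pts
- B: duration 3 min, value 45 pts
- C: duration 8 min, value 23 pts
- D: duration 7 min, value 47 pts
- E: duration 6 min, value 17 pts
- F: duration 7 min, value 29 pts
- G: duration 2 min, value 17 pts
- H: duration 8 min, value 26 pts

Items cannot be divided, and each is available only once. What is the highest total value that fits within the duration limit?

Check high-value combinations within 9 min:
- D+G: duration 7+2=9, value 47+17=64
- B+G: duration 3+2=5, value 45+17=62
- B+E: duration 3+6=9, value 45+17=62
- D: duration 7, value 47
- F+G: duration 7+2=9, value 29+17=46
Best: 64 pts.

64 pts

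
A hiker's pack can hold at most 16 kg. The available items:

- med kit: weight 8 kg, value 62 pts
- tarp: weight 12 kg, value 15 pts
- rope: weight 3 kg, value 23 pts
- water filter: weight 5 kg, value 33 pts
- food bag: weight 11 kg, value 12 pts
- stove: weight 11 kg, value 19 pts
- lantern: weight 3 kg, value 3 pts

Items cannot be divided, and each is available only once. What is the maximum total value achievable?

118 pts

Check high-value combinations within 16 kg:
- med kit+rope+water filter: weight 8+3+5=16, value 62+23+33=118
- med kit+water filter+lantern: weight 8+5+3=16, value 62+33+3=98
- med kit+water filter: weight 8+5=13, value 62+33=95
Best: 118 pts.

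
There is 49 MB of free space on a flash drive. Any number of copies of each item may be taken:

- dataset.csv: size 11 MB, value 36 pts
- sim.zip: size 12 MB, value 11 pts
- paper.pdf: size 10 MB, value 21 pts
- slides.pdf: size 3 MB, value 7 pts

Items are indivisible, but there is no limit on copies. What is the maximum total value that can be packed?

151 pts

Best value-per-unit is dataset.csv at 36/11; filling with it alone gives 4×36 = 144.
Optimal mix: 4×dataset.csv + 1×slides.pdf → size 47, value 151.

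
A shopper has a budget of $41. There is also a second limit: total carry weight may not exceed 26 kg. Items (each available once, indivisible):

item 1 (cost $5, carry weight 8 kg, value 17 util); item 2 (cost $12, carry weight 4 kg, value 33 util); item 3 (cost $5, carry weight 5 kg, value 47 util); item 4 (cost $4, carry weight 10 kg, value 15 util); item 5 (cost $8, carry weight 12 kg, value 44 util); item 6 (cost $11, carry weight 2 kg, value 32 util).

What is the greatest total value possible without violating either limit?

156 util

Feasible sets respecting both limits:
- item 2+item 3+item 5+item 6: cost 36, carry weight 23, value 156
- item 1+item 2+item 3+item 6: cost 33, carry weight 19, value 129
- item 2+item 3+item 4+item 6: cost 32, carry weight 21, value 127
Best: 156 util.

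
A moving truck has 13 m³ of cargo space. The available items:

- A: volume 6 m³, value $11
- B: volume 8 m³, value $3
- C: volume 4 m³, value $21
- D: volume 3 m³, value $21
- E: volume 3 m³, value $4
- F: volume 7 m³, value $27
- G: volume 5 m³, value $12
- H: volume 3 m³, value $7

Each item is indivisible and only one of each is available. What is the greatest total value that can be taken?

This is a 0/1 knapsack; check combinations near the capacity.
- D+F+H: volume 3+7+3=13, value 21+27+7=55
- C+D+G: volume 4+3+5=12, value 21+21+12=54
- A+C+D: volume 6+4+3=13, value 11+21+21=53
- C+D+E+H: volume 4+3+3+3=13, value 21+21+4+7=53
Best: $55.

$55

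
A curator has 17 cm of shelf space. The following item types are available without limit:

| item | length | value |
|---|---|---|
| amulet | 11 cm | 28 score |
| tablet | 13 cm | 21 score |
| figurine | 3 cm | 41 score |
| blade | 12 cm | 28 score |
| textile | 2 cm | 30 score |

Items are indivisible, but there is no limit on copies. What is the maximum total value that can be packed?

251 score

Best value-per-unit is textile at 30/2; filling with it alone gives 8×30 = 240.
Optimal mix: 1×figurine + 7×textile → length 17, value 251.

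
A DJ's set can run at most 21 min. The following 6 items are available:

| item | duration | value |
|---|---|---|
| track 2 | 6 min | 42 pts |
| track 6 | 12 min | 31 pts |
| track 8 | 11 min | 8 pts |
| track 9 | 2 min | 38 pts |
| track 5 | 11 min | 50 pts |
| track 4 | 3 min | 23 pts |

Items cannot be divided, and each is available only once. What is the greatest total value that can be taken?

Check high-value combinations within 21 min:
- track 2+track 9+track 5: duration 6+2+11=19, value 42+38+50=130
- track 2+track 5+track 4: duration 6+11+3=20, value 42+50+23=115
- track 9+track 5+track 4: duration 2+11+3=16, value 38+50+23=111
Best: 130 pts.

130 pts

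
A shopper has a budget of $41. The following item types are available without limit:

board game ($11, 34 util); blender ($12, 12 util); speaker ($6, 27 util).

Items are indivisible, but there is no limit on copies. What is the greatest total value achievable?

Best value-per-unit is speaker at 27/6; filling with it alone gives 6×27 = 162.
Optimal mix: 1×board game + 5×speaker → cost 41, value 169.

169 util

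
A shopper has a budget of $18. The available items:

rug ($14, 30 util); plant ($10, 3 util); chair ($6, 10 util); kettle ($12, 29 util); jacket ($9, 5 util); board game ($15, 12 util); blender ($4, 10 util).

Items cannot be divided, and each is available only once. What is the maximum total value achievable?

Check high-value combinations within $18:
- rug+blender: cost 14+4=18, value 30+10=40
- kettle+blender: cost 12+4=16, value 29+10=39
- chair+kettle: cost 6+12=18, value 10+29=39
- rug: cost 14, value 30
Best: 40 util.

40 util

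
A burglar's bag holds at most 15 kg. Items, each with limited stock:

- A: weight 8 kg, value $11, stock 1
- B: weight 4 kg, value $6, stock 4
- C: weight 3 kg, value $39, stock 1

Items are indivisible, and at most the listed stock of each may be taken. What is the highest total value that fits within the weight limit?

$57

Top feasible selections:
- 3×B + 1×C: weight 15, value 57
- 1×A + 1×B + 1×C: weight 15, value 56
Best: $57.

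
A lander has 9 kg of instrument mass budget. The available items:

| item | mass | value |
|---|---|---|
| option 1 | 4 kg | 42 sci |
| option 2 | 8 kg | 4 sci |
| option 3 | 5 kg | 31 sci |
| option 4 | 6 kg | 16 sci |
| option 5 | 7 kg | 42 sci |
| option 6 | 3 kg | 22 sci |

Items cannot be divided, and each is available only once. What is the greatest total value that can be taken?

73 sci

This is a 0/1 knapsack; check combinations near the capacity.
- option 1+option 3: mass 4+5=9, value 42+31=73
- option 1+option 6: mass 4+3=7, value 42+22=64
- option 3+option 6: mass 5+3=8, value 31+22=53
- option 1: mass 4, value 42
- option 5: mass 7, value 42
Best: 73 sci.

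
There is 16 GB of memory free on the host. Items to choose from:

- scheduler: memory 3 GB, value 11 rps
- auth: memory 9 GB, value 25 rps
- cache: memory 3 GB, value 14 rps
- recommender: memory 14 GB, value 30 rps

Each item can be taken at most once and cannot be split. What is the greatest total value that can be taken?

Check high-value combinations within 16 GB:
- scheduler+auth+cache: memory 3+9+3=15, value 11+25+14=50
- auth+cache: memory 9+3=12, value 25+14=39
- scheduler+auth: memory 3+9=12, value 11+25=36
Best: 50 rps.

50 rps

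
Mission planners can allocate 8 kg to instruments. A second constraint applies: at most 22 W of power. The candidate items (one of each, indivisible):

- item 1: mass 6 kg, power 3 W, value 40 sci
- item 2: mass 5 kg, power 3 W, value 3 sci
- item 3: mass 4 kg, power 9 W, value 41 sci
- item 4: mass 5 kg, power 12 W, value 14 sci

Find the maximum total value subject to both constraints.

Feasible sets respecting both limits:
- item 3: mass 4, power 9, value 41
- item 1: mass 6, power 3, value 40
- item 4: mass 5, power 12, value 14
Best: 41 sci.

41 sci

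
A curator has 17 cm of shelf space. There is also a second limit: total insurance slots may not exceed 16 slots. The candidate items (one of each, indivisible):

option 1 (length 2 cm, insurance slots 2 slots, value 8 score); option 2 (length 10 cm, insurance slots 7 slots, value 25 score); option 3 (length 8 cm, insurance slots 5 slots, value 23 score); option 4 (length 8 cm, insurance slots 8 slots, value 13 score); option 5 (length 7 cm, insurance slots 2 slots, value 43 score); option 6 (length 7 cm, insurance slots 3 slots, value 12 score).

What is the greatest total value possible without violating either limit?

Feasible sets respecting both limits:
- option 1+option 3+option 5: length 17, insurance slots 9, value 74
- option 2+option 5: length 17, insurance slots 9, value 68
- option 3+option 5: length 15, insurance slots 7, value 66
Best: 74 score.

74 score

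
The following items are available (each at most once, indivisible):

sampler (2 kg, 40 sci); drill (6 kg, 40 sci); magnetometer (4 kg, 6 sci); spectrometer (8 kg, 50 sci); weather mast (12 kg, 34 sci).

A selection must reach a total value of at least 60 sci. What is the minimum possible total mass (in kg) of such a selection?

8

Subsets with value ≥ 60, sorted by total mass:
- sampler+drill: mass 8, value 80
- sampler+spectrometer: mass 10, value 90
Minimum mass: 8 kg.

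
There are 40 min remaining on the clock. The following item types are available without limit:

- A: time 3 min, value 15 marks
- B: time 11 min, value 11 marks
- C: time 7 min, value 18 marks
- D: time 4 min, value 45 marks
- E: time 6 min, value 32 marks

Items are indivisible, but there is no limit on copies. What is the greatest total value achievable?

Best value-per-unit is D at 45/4, and filling with it alone uses time 10×4=40. No mix of the others beats 10×45 = 450.

450 marks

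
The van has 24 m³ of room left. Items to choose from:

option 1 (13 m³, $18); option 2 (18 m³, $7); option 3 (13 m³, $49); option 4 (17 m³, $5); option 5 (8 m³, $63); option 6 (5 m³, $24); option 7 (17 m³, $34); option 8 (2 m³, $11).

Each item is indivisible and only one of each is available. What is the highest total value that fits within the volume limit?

$123

Check high-value combinations within 24 m³:
- option 3+option 5+option 8: volume 13+8+2=23, value 49+63+11=123
- option 3+option 5: volume 13+8=21, value 49+63=112
- option 5+option 6+option 8: volume 8+5+2=15, value 63+24+11=98
- option 1+option 5+option 8: volume 13+8+2=23, value 18+63+11=92
- option 5+option 6: volume 8+5=13, value 63+24=87
Best: $123.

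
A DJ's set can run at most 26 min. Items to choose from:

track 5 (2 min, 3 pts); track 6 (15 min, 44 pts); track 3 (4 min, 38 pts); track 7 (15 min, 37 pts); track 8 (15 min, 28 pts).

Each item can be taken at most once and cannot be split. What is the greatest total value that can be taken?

This is a 0/1 knapsack; check combinations near the capacity.
- track 5+track 6+track 3: duration 2+15+4=21, value 3+44+38=85
- track 6+track 3: duration 15+4=19, value 44+38=82
- track 5+track 3+track 7: duration 2+4+15=21, value 3+38+37=78
- track 3+track 7: duration 4+15=19, value 38+37=75
Best: 85 pts.

85 pts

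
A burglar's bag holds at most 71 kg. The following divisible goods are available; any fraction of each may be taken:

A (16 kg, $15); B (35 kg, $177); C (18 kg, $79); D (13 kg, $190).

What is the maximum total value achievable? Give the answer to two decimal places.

450.69

Take in order of value per unit:
- D (190/13 per unit): all 13 → value 190, running total 190.00
- B (177/35 per unit): all 35 → value 177, running total 367.00
- C (79/18 per unit): all 18 → value 79, running total 446.00
- A (15/16 per unit): 5 of 16 → value 5×15/16 = 4.6875, running total 450.69
Total 450.69.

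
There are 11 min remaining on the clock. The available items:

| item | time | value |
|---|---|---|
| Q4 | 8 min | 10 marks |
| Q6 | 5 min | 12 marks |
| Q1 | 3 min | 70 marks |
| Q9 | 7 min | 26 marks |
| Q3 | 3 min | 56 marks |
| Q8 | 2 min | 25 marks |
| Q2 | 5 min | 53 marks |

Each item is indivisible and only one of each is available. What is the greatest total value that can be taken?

This is a 0/1 knapsack; check combinations near the capacity.
- Q1+Q3+Q2: time 3+3+5=11, value 70+56+53=179
- Q1+Q3+Q8: time 3+3+2=8, value 70+56+25=151
- Q1+Q8+Q2: time 3+2+5=10, value 70+25+53=148
Best: 179 marks.

179 marks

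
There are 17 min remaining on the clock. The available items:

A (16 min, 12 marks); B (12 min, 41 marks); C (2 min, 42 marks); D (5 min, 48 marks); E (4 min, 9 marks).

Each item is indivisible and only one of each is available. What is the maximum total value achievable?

99 marks

Check high-value combinations within 17 min:
- C+D+E: time 2+5+4=11, value 42+48+9=99
- C+D: time 2+5=7, value 42+48=90
- B+D: time 12+5=17, value 41+48=89
- B+C: time 12+2=14, value 41+42=83
- D+E: time 5+4=9, value 48+9=57
Best: 99 marks.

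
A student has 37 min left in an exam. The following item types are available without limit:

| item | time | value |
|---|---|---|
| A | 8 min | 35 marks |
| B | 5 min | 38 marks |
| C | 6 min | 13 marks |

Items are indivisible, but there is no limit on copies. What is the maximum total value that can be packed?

266 marks

Best value-per-unit is B at 38/5, and filling with it alone uses time 7×5=35. No mix of the others beats 7×38 = 266.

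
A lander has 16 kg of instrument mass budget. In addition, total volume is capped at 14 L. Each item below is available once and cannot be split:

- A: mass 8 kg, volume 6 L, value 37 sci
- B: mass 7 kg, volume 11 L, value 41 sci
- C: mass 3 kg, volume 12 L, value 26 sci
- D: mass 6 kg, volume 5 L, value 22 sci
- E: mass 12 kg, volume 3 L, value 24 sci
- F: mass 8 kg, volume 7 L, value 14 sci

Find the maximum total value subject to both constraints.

59 sci

Feasible sets respecting both limits:
- A+D: mass 14, volume 11, value 59
- A+F: mass 16, volume 13, value 51
- B: mass 7, volume 11, value 41
Best: 59 sci.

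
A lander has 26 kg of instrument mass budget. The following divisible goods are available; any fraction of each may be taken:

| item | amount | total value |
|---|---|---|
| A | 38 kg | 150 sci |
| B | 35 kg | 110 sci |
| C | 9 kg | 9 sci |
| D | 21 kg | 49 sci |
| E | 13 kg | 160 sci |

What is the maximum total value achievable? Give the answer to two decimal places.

211.32

Take in order of value per unit:
- E (160/13 per unit): all 13 → value 160, running total 160.00
- A (150/38 per unit): 13 of 38 → value 13×150/38 = 51.3158, running total 211.32
Total 211.32.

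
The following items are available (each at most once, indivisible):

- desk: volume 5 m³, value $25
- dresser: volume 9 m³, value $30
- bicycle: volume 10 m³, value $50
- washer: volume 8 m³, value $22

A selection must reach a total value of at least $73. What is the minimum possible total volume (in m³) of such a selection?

15

Subsets with value ≥ 73, sorted by total volume:
- desk+bicycle: volume 15, value 75
- dresser+bicycle: volume 19, value 80
- desk+dresser+washer: volume 22, value 77
Minimum volume: 15 m³.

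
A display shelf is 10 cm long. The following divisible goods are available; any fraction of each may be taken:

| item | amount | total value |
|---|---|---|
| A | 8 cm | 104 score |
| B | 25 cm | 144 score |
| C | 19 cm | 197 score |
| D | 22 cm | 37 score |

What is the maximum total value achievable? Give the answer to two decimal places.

124.74

Take in order of value per unit:
- A (104/8 per unit): all 8 → value 104, running total 104.00
- C (197/19 per unit): 2 of 19 → value 2×197/19 = 20.7368, running total 124.74
Total 124.74.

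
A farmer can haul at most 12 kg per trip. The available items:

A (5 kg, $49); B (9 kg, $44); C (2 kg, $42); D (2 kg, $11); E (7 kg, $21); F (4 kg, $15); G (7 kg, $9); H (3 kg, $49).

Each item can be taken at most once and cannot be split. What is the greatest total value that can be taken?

$151

Check high-value combinations within 12 kg:
- A+C+D+H: weight 5+2+2+3=12, value 49+42+11+49=151
- A+C+H: weight 5+2+3=10, value 49+42+49=140
- C+D+F+H: weight 2+2+4+3=11, value 42+11+15+49=117
Best: $151.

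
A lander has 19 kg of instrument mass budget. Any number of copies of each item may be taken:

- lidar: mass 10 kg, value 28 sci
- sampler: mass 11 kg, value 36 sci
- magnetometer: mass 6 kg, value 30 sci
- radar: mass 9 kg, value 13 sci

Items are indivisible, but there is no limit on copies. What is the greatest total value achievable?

90 sci

Best value-per-unit is magnetometer at 30/6, and filling with it alone uses mass 3×6=18. No mix of the others beats 3×30 = 90.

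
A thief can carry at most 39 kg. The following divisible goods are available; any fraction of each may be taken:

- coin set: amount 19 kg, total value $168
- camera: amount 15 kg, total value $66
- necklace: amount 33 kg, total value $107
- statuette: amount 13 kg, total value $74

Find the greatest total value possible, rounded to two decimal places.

Take in order of value per unit:
- coin set (168/19 per unit): all 19 → value 168, running total 168.00
- statuette (74/13 per unit): all 13 → value 74, running total 242.00
- camera (66/15 per unit): 7 of 15 → value 7×66/15 = 30.8000, running total 272.80
Total 272.80.

272.80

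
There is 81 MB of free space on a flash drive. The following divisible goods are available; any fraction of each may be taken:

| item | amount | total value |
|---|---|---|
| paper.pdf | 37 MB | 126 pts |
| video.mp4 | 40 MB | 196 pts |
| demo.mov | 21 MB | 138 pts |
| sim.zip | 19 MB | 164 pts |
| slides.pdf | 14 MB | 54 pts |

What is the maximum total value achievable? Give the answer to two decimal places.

Take in order of value per unit:
- sim.zip (164/19 per unit): all 19 → value 164, running total 164.00
- demo.mov (138/21 per unit): all 21 → value 138, running total 302.00
- video.mp4 (196/40 per unit): all 40 → value 196, running total 498.00
- slides.pdf (54/14 per unit): 1 of 14 → value 1×54/14 = 3.8571, running total 501.86
Total 501.86.

501.86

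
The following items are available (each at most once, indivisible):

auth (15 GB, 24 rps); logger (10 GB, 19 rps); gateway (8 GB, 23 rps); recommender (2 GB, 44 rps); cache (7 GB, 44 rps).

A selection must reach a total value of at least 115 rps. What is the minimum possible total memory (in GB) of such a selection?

27

Subsets with value ≥ 115, sorted by total memory:
- logger+gateway+recommender+cache: memory 27, value 130
- auth+gateway+recommender+cache: memory 32, value 135
- auth+logger+recommender+cache: memory 34, value 131
- auth+logger+gateway+recommender+cache: memory 42, value 154
Minimum memory: 27 GB.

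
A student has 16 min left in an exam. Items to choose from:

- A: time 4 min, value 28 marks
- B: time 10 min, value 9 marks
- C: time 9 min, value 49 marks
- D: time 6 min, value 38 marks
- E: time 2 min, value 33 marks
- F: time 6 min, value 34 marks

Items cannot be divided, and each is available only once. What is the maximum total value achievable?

This is a 0/1 knapsack; check combinations near the capacity.
- A+C+E: time 4+9+2=15, value 28+49+33=110
- D+E+F: time 6+2+6=14, value 38+33+34=105
- A+D+F: time 4+6+6=16, value 28+38+34=100
Best: 110 marks.

110 marks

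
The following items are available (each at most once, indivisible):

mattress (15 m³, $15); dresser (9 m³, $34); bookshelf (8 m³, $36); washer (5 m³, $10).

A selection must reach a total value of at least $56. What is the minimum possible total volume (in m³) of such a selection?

Subsets with value ≥ 56, sorted by total volume:
- dresser+bookshelf: volume 17, value 70
- dresser+bookshelf+washer: volume 22, value 80
- mattress+bookshelf+washer: volume 28, value 61
Minimum volume: 17 m³.

17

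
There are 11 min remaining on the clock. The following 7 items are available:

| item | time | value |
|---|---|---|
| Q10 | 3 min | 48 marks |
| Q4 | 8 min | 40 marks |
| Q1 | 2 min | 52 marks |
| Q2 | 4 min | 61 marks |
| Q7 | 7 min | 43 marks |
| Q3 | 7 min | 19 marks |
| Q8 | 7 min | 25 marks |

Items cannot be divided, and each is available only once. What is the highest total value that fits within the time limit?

161 marks

Check high-value combinations within 11 min:
- Q10+Q1+Q2: time 3+2+4=9, value 48+52+61=161
- Q1+Q2: time 2+4=6, value 52+61=113
- Q10+Q2: time 3+4=7, value 48+61=109
- Q2+Q7: time 4+7=11, value 61+43=104
Best: 161 marks.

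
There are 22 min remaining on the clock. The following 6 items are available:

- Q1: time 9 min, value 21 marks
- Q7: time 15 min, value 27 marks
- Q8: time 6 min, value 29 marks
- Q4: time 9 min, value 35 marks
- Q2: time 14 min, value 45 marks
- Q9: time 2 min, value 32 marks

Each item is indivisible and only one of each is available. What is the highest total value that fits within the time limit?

Check high-value combinations within 22 min:
- Q8+Q2+Q9: time 6+14+2=22, value 29+45+32=106
- Q8+Q4+Q9: time 6+9+2=17, value 29+35+32=96
- Q1+Q4+Q9: time 9+9+2=20, value 21+35+32=88
- Q1+Q8+Q9: time 9+6+2=17, value 21+29+32=82
Best: 106 marks.

106 marks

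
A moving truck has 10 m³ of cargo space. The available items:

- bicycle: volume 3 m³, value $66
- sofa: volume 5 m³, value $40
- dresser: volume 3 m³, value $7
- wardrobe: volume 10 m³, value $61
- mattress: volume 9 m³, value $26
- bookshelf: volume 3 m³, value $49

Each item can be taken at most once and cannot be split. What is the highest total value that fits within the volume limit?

$122

Check high-value combinations within 10 m³:
- bicycle+dresser+bookshelf: volume 3+3+3=9, value 66+7+49=122
- bicycle+bookshelf: volume 3+3=6, value 66+49=115
- bicycle+sofa: volume 3+5=8, value 66+40=106
- sofa+bookshelf: volume 5+3=8, value 40+49=89
- bicycle+dresser: volume 3+3=6, value 66+7=73
Best: $122.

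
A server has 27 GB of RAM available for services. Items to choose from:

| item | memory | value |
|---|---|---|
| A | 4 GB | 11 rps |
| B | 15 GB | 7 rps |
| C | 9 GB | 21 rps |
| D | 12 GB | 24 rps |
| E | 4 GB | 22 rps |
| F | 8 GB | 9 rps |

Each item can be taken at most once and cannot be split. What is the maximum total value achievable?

67 rps

Check high-value combinations within 27 GB:
- C+D+E: memory 9+12+4=25, value 21+24+22=67
- A+C+E+F: memory 4+9+4+8=25, value 11+21+22+9=63
- A+D+E: memory 4+12+4=20, value 11+24+22=57
- A+C+D: memory 4+9+12=25, value 11+21+24=56
Best: 67 rps.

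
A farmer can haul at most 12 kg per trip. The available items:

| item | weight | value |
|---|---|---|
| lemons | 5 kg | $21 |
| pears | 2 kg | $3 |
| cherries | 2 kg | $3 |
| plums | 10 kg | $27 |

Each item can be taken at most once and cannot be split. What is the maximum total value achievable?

Check high-value combinations within 12 kg:
- pears+plums: weight 2+10=12, value 3+27=30
- cherries+plums: weight 2+10=12, value 3+27=30
- lemons+pears+cherries: weight 5+2+2=9, value 21+3+3=27
Best: $30.

$30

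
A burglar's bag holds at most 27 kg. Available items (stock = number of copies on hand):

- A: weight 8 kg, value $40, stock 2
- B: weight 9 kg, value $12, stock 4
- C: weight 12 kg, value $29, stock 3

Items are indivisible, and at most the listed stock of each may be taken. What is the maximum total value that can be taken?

Top feasible selections:
- 2×A + 1×B: weight 25, value 92
- 2×A: weight 16, value 80
- 1×A + 1×C: weight 20, value 69
Best: $92.

$92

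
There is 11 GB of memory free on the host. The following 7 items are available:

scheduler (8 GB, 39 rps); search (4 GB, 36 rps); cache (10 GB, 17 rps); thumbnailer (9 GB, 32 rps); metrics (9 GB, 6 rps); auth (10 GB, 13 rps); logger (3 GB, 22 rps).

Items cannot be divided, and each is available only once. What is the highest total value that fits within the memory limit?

Check high-value combinations within 11 GB:
- scheduler+logger: memory 8+3=11, value 39+22=61
- search+logger: memory 4+3=7, value 36+22=58
- scheduler: memory 8, value 39
- search: memory 4, value 36
Best: 61 rps.

61 rps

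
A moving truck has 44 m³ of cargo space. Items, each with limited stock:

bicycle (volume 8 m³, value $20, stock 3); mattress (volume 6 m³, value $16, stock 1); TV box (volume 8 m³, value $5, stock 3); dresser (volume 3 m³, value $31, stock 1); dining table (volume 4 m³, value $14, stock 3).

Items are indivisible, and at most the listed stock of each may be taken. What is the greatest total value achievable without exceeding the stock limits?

$135

Top feasible selections:
- 3×bicycle + 1×mattress + 1×dresser + 2×dining table: volume 41, value 135
- 3×bicycle + 1×dresser + 3×dining table: volume 39, value 133
- 2×bicycle + 1×mattress + 1×dresser + 3×dining table: volume 37, value 129
Best: $135.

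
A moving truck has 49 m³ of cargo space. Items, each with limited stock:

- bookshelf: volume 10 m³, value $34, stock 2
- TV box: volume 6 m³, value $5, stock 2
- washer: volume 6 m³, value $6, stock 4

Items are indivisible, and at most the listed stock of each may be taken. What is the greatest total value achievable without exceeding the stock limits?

$92

Best selections within volume 49 and stock limits:
- 2×bookshelf + 4×washer: volume 44, value 92
- 2×bookshelf + 1×TV box + 3×washer: volume 44, value 91
Best: $92.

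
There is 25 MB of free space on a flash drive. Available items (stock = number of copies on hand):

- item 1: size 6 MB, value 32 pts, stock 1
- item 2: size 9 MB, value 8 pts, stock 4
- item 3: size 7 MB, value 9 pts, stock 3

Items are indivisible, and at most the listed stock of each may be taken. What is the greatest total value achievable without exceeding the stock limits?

Best selections within size 25 and stock limits:
- 1×item 1 + 2×item 3: size 20, value 50
- 1×item 1 + 1×item 2 + 1×item 3: size 22, value 49
Best: 50 pts.

50 pts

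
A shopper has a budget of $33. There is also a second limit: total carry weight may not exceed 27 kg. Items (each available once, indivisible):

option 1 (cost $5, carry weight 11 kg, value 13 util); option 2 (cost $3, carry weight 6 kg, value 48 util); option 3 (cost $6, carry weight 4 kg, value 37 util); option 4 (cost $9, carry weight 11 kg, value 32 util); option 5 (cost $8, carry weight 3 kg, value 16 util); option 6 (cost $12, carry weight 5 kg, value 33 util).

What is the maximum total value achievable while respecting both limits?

150 util

Feasible sets respecting both limits:
- option 2+option 3+option 4+option 6: cost 30, carry weight 26, value 150
- option 2+option 3+option 5+option 6: cost 29, carry weight 18, value 134
- option 2+option 3+option 4+option 5: cost 26, carry weight 24, value 133
Best: 150 util.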